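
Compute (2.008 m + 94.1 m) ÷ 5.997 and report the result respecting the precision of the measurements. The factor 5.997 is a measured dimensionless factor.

16.0 m

2.008 m + 94.1 m = 96.108 m; the sum is limited to 1 decimal place (3 s.f.).
Carrying full precision, 96.108 ÷ 5.997 = 16.0260130065… m; 5.997 has 4 s.f., so the result keeps min(3, 4) = 3 s.f.
Rounded to 3 significant figures: 16.0 m.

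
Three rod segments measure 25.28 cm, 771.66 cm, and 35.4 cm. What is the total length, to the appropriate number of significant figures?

25.28 cm + 771.66 cm + 35.4 cm = 832.34 cm.
Addition/subtraction keeps the fewest decimal places: 25.28 → 2 decimal places, 771.66 → 2 decimal places, 35.4 → 1 decimal place; limit is 1.
Rounded to 1 decimal place: 832.3 cm.

832.3 cm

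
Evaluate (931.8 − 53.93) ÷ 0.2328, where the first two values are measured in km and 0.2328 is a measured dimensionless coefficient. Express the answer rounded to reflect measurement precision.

931.8 km − 53.93 km = 877.87 km; the difference is limited to 1 decimal place (4 s.f.).
Carrying full precision, 877.87 ÷ 0.2328 = 3770.91924399… km; 0.2328 has 4 s.f., so the result keeps min(4, 4) = 4 s.f.
Rounded to 4 significant figures: 3771 km.

3771 km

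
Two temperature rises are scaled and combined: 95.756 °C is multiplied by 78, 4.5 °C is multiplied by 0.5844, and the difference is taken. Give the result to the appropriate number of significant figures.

7.5 × 10³ °C

95.756 × 78 = 7468.968 → 7.5 × 10³ °C (2 s.f., last digit at the 10^2 place).
4.5 × 0.5844 = 2.6298 → 2.6 °C (2 s.f., last digit at the 10^-1 place).
Difference: 7466.3382 °C; keep the coarser place, 10^2.
Result: 7.5 × 10³ °C.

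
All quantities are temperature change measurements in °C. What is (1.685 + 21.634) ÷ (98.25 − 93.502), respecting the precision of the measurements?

4.91

1.685 + 21.634 = 23.319, limited to 3 d.p. → 5 s.f.; 98.25 − 93.502 = 4.748, limited to 2 d.p. → 3 s.f.
Carrying full precision, 23.319 ÷ 4.748 = 4.91133108677…; keep min(5, 3) = 3 s.f.
Rounded to 3 significant figures: 4.91.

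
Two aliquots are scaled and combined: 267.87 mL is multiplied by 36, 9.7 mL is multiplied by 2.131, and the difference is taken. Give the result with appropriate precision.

9.6 × 10³ mL

267.87 × 36 = 9643.32 → 9.6 × 10³ mL (2 s.f., last digit at the 10^2 place).
9.7 × 2.131 = 20.6707 → 21 mL (2 s.f., last digit at the 10^0 place).
Difference: 9622.6493 mL; keep the coarser place, 10^2.
Result: 9.6 × 10³ mL.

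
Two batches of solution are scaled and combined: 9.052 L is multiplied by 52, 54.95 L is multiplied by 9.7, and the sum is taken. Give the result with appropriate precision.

9.052 × 52 = 470.704 → 4.7 × 10^2 L (2 s.f., last digit at the 10^1 place).
54.95 × 9.7 = 533.015 → 5.3 × 10^2 L (2 s.f., last digit at the 10^1 place).
Sum: 1003.719 L; keep the coarser place, 10^1.
Result: 1.00 × 10^3 L.

1.00 × 10^3 L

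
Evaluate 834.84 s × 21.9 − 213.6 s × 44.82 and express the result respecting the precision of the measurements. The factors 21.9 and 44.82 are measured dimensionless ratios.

834.84 × 21.9 = 18282.996 → 1.83 × 10^4 s (3 s.f., last digit at the 10^2 place).
213.6 × 44.82 = 9573.552 → 9574 s (4 s.f., last digit at the 10^0 place).
Difference: 8709.444 s; keep the coarser place, 10^2.
Result: 8.7 × 10^3 s.

8.7 × 10^3 s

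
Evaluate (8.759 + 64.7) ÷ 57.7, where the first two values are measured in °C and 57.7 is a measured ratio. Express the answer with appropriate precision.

1.27 °C

8.759 °C + 64.7 °C = 73.459 °C; the sum is limited to 1 decimal place (3 s.f.).
Carrying full precision, 73.459 ÷ 57.7 = 1.27311958406… °C; 57.7 has 3 s.f., so the result keeps min(3, 3) = 3 s.f.
Rounded to 3 significant figures: 1.27 °C.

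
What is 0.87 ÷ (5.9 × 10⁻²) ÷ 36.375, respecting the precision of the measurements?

0.87 ÷ (5.9 × 10⁻²) ÷ 36.375 = 0.405381792766…
Multiplication/division keeps the fewest significant figures: 0.87 → 2 s.f., 5.9 × 10⁻² → 2 s.f., 36.375 → 5 s.f.; limit is 2.
Rounded to 2 significant figures: 0.41.

0.41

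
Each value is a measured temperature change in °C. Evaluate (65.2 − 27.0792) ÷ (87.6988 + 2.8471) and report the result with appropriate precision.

65.2 − 27.0792 = 38.1208, limited to 1 d.p. → 3 s.f.; 87.6988 + 2.8471 = 90.5459, limited to 4 d.p. → 6 s.f.
Carrying full precision, 38.1208 ÷ 90.5459 = 0.421010780168…; keep min(3, 6) = 3 s.f.
Rounded to 3 significant figures: 4.21 × 10⁻¹.

4.21 × 10⁻¹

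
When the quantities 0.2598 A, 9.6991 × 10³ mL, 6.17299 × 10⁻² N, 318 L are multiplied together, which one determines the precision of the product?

0.2598 A → 4 s.f.; 9.6991 × 10³ mL → 5 s.f.; 6.17299 × 10⁻² N → 6 s.f.; 318 L → 3 s.f.
The fewest is 3 significant figures, from 318 L.

318 L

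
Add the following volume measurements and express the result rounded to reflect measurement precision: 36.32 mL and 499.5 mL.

535.8 mL

36.32 mL + 499.5 mL = 535.82 mL.
Addition/subtraction keeps the fewest decimal places: 36.32 → 2 decimal places, 499.5 → 1 decimal place; limit is 1.
Rounded to 1 decimal place: 535.8 mL.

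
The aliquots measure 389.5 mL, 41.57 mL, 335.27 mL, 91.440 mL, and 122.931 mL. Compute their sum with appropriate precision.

389.5 mL + 41.57 mL + 335.27 mL + 91.440 mL + 122.931 mL = 980.711 mL.
Addition/subtraction keeps the fewest decimal places: 389.5 → 1 decimal place, 41.57 → 2 decimal places, 335.27 → 2 decimal places, 91.440 → 3 decimal places, 122.931 → 3 decimal places; limit is 1.
Rounded to 1 decimal place: 980.7 mL.

980.7 mL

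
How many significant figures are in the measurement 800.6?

800.6: zeros between nonzero digits are significant.

4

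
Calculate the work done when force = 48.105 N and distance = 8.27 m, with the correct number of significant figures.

work done = 48.105 N × 8.27 m = 397.82835 J.
48.105 has 5 significant figures; 8.27 has 3.
Division/multiplication keeps the fewest: 3 significant figures.
Rounded: 398 J.

398 J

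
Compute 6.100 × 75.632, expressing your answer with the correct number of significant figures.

6.100 × 75.632 = 461.3552
Multiplication/division keeps the fewest significant figures: 6.100 → 4 s.f., 75.632 → 5 s.f.; limit is 4.
Rounded to 4 significant figures: 461.4.

461.4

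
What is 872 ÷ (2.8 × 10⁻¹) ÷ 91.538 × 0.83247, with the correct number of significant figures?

28

872 ÷ (2.8 × 10⁻¹) ÷ 91.538 × 0.83247 = 28.322111348…
Multiplication/division keeps the fewest significant figures: 872 → 3 s.f., 2.8 × 10⁻¹ → 2 s.f., 91.538 → 5 s.f., 0.83247 → 5 s.f.; limit is 2.
Rounded to 2 significant figures: 28.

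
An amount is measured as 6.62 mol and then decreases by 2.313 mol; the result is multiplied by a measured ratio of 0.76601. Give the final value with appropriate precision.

3.30 mol

6.62 mol − 2.313 mol = 4.307 mol; the difference is limited to 2 decimal places (3 s.f.).
Carrying full precision, 4.307 × 0.76601 = 3.29920507 mol; 0.76601 has 5 s.f., so the result keeps min(3, 5) = 3 s.f.
Rounded to 3 significant figures: 3.30 mol.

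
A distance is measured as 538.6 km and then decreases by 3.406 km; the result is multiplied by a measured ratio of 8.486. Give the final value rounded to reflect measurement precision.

4542 km

538.6 km − 3.406 km = 535.194 km; the difference is limited to 1 decimal place (4 s.f.).
Carrying full precision, 535.194 × 8.486 = 4541.656284 km; 8.486 has 4 s.f., so the result keeps min(4, 4) = 4 s.f.
Rounded to 4 significant figures: 4542 km.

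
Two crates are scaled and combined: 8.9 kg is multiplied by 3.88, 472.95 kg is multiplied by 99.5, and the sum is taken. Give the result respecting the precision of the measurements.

4.71 × 10⁴ kg

8.9 × 3.88 = 34.532 → 35 kg (2 s.f., last digit at the 10^0 place).
472.95 × 99.5 = 47058.525 → 4.71 × 10⁴ kg (3 s.f., last digit at the 10^2 place).
Sum: 47093.057 kg; keep the coarser place, 10^2.
Result: 4.71 × 10⁴ kg.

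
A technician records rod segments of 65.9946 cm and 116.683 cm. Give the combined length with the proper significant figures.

182.678 cm

65.9946 cm + 116.683 cm = 182.6776 cm.
Addition/subtraction keeps the fewest decimal places: 65.9946 → 4 decimal places, 116.683 → 3 decimal places; limit is 3.
Rounded to 3 decimal places: 182.678 cm.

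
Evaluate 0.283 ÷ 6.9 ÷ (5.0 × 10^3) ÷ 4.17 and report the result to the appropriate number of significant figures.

2.0 × 10^-6

0.283 ÷ 6.9 ÷ (5.0 × 10^3) ÷ 4.17 = 0.00000196712195461…
Multiplication/division keeps the fewest significant figures: 0.283 → 3 s.f., 6.9 → 2 s.f., 5.0 × 10^3 → 2 s.f., 4.17 → 3 s.f.; limit is 2.
Rounded to 2 significant figures: 2.0 × 10^-6.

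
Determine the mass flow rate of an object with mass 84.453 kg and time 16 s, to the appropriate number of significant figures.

5.3 kg/s

mass flow rate = 84.453 kg ÷ 16 s = 5.2783125 kg/s.
84.453 has 5 significant figures; 16 has 2.
Division/multiplication keeps the fewest: 2 significant figures.
Rounded: 5.3 kg/s.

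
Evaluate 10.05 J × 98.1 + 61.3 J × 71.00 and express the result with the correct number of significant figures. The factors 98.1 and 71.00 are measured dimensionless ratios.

5.34 × 10³ J

10.05 × 98.1 = 985.905 → 986 J (3 s.f., last digit at the 10^0 place).
61.3 × 71.00 = 4352.3 → 4.35 × 10³ J (3 s.f., last digit at the 10^1 place).
Sum: 5338.205 J; keep the coarser place, 10^1.
Result: 5.34 × 10³ J.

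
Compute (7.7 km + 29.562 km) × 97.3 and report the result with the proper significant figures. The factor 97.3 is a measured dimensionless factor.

7.7 km + 29.562 km = 37.262 km; the sum is limited to 1 decimal place (3 s.f.).
Carrying full precision, 37.262 × 97.3 = 3625.5926 km; 97.3 has 3 s.f., so the result keeps min(3, 3) = 3 s.f.
Rounded to 3 significant figures: 3.63 × 10^3 km.

3.63 × 10^3 km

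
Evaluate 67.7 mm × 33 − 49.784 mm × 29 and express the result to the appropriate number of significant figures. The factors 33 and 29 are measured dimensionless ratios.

67.7 × 33 = 2234.1 → 2.2 × 10³ mm (2 s.f., last digit at the 10^2 place).
49.784 × 29 = 1443.736 → 1.4 × 10³ mm (2 s.f., last digit at the 10^2 place).
Difference: 790.364 mm; keep the coarser place, 10^2.
Result: 8 × 10² mm.

8 × 10² mm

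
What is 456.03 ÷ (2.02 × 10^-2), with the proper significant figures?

2.26 × 10^4

456.03 ÷ (2.02 × 10^-2) = 22575.7425743…
Multiplication/division keeps the fewest significant figures: 456.03 → 5 s.f., 2.02 × 10^-2 → 3 s.f.; limit is 3.
Rounded to 3 significant figures: 2.26 × 10^4.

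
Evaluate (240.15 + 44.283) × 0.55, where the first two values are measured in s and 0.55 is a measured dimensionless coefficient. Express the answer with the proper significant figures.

1.6 × 10² s

240.15 s + 44.283 s = 284.433 s; the sum is limited to 2 decimal places (5 s.f.).
Carrying full precision, 284.433 × 0.55 = 156.43815 s; 0.55 has 2 s.f., so the result keeps min(5, 2) = 2 s.f.
Rounded to 2 significant figures: 1.6 × 10² s.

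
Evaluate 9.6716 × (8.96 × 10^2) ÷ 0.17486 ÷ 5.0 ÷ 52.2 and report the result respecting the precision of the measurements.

1.9 × 10^2

9.6716 × (8.96 × 10^2) ÷ 0.17486 ÷ 5.0 ÷ 52.2 = 189.878308777…
Multiplication/division keeps the fewest significant figures: 9.6716 → 5 s.f., 8.96 × 10^2 → 3 s.f., 0.17486 → 5 s.f., 5.0 → 2 s.f., 52.2 → 3 s.f.; limit is 2.
Rounded to 2 significant figures: 1.9 × 10^2.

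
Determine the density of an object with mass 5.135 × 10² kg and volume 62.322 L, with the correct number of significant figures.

8.239 kg/L

density = 5.135 × 10² kg ÷ 62.322 L = 8.23946599917… kg/L.
5.135 × 10² has 4 significant figures; 62.322 has 5.
Division/multiplication keeps the fewest: 4 significant figures.
Rounded: 8.239 kg/L.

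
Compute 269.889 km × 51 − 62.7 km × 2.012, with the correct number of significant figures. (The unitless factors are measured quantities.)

1.4 × 10⁴ km

269.889 × 51 = 13764.339 → 1.4 × 10⁴ km (2 s.f., last digit at the 10^3 place).
62.7 × 2.012 = 126.1524 → 126 km (3 s.f., last digit at the 10^0 place).
Difference: 13638.1866 km; keep the coarser place, 10^3.
Result: 1.4 × 10⁴ km.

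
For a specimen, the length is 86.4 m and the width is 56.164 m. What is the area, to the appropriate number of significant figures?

4.85 × 10^3 m²

area = 86.4 m × 56.164 m = 4852.5696 m².
86.4 has 3 significant figures; 56.164 has 5.
Division/multiplication keeps the fewest: 3 significant figures.
Rounded: 4.85 × 10^3 m².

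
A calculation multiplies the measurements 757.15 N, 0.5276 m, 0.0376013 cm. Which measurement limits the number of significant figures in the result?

0.5276 m

757.15 N → 5 s.f.; 0.5276 m → 4 s.f.; 0.0376013 cm → 6 s.f.
The fewest is 4 significant figures, from 0.5276 m.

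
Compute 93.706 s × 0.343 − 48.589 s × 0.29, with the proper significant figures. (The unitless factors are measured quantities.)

93.706 × 0.343 = 32.141158 → 32.1 s (3 s.f., last digit at the 10^-1 place).
48.589 × 0.29 = 14.09081 → 14 s (2 s.f., last digit at the 10^0 place).
Difference: 18.050348 s; keep the coarser place, 10^0.
Result: 18 s.

18 s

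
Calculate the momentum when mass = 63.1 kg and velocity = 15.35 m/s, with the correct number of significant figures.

momentum = 63.1 kg × 15.35 m/s = 968.585 kg·m/s.
63.1 has 3 significant figures; 15.35 has 4.
Division/multiplication keeps the fewest: 3 significant figures.
Rounded: 969 kg·m/s.

969 kg·m/s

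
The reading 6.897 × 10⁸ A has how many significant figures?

6.897 × 10⁸: in scientific notation every digit of the coefficient is significant.

4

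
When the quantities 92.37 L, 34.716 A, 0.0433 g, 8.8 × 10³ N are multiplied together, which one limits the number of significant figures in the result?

8.8 × 10³ N

92.37 L → 4 s.f.; 34.716 A → 5 s.f.; 0.0433 g → 3 s.f.; 8.8 × 10³ N → 2 s.f.
The fewest is 2 significant figures, from 8.8 × 10³ N.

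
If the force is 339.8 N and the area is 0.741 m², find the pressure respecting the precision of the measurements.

459 Pa

pressure = 339.8 N ÷ 0.741 m² = 458.569500675… Pa.
339.8 has 4 significant figures; 0.741 has 3.
Division/multiplication keeps the fewest: 3 significant figures.
Rounded: 459 Pa.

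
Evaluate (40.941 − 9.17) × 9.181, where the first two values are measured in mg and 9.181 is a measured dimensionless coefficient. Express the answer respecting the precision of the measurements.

40.941 mg − 9.17 mg = 31.771 mg; the difference is limited to 2 decimal places (4 s.f.).
Carrying full precision, 31.771 × 9.181 = 291.689551 mg; 9.181 has 4 s.f., so the result keeps min(4, 4) = 4 s.f.
Rounded to 4 significant figures: 291.7 mg.

291.7 mg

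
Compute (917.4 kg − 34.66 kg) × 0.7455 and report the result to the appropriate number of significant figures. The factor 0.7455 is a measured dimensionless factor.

658.1 kg

917.4 kg − 34.66 kg = 882.74 kg; the difference is limited to 1 decimal place (4 s.f.).
Carrying full precision, 882.74 × 0.7455 = 658.08267 kg; 0.7455 has 4 s.f., so the result keeps min(4, 4) = 4 s.f.
Rounded to 4 significant figures: 658.1 kg.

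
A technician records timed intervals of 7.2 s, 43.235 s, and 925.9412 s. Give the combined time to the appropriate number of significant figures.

976.4 s

7.2 s + 43.235 s + 925.9412 s = 976.3762 s.
Addition/subtraction keeps the fewest decimal places: 7.2 → 1 decimal place, 43.235 → 3 decimal places, 925.9412 → 4 decimal places; limit is 1.
Rounded to 1 decimal place: 976.4 s.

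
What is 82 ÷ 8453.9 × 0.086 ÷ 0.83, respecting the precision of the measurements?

0.0010

82 ÷ 8453.9 × 0.086 ÷ 0.83 = 0.00100502555533…
Multiplication/division keeps the fewest significant figures: 82 → 2 s.f., 8453.9 → 5 s.f., 0.086 → 2 s.f., 0.83 → 2 s.f.; limit is 2.
Rounded to 2 significant figures: 0.0010.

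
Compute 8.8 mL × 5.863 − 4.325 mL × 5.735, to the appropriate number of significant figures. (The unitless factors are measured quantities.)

27 mL

8.8 × 5.863 = 51.5944 → 52 mL (2 s.f., last digit at the 10^0 place).
4.325 × 5.735 = 24.803875 → 24.80 mL (4 s.f., last digit at the 10^-2 place).
Difference: 26.790525 mL; keep the coarser place, 10^0.
Result: 27 mL.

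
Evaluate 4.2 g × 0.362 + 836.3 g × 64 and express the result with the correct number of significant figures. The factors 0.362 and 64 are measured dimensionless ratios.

5.4 × 10⁴ g

4.2 × 0.362 = 1.5204 → 1.5 g (2 s.f., last digit at the 10^-1 place).
836.3 × 64 = 53523.2 → 5.4 × 10⁴ g (2 s.f., last digit at the 10^3 place).
Sum: 53524.7204 g; keep the coarser place, 10^3.
Result: 5.4 × 10⁴ g.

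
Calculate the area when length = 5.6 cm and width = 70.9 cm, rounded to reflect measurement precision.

4.0 × 10^2 cm²

area = 5.6 cm × 70.9 cm = 397.04 cm².
5.6 has 2 significant figures; 70.9 has 3.
Division/multiplication keeps the fewest: 2 significant figures.
Rounded: 4.0 × 10^2 cm².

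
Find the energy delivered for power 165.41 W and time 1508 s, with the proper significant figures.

2.494 × 10⁵ J

energy delivered = 165.41 W × 1508 s = 249438.28 J.
165.41 has 5 significant figures; 1508 has 4.
Division/multiplication keeps the fewest: 4 significant figures.
Rounded: 2.494 × 10⁵ J.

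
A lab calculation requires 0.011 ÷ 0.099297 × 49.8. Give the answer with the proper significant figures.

5.5

0.011 ÷ 0.099297 × 49.8 = 5.51678298438…
Multiplication/division keeps the fewest significant figures: 0.011 → 2 s.f., 0.099297 → 5 s.f., 49.8 → 3 s.f.; limit is 2.
Rounded to 2 significant figures: 5.5.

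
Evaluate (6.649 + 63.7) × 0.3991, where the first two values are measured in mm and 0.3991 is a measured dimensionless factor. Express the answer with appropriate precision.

28.1 mm

6.649 mm + 63.7 mm = 70.349 mm; the sum is limited to 1 decimal place (3 s.f.).
Carrying full precision, 70.349 × 0.3991 = 28.0762859 mm; 0.3991 has 4 s.f., so the result keeps min(3, 4) = 3 s.f.
Rounded to 3 significant figures: 28.1 mm.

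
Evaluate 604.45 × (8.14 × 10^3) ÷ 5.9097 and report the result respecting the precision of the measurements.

604.45 × (8.14 × 10^3) ÷ 5.9097 = 832567.304601…
Multiplication/division keeps the fewest significant figures: 604.45 → 5 s.f., 8.14 × 10^3 → 3 s.f., 5.9097 → 5 s.f.; limit is 3.
Rounded to 3 significant figures: 8.33 × 10^5.

8.33 × 10^5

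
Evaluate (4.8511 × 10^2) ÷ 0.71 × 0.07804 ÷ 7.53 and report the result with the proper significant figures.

7.1

(4.8511 × 10^2) ÷ 0.71 × 0.07804 ÷ 7.53 = 7.08115601444…
Multiplication/division keeps the fewest significant figures: 4.8511 × 10^2 → 5 s.f., 0.71 → 2 s.f., 0.07804 → 4 s.f., 7.53 → 3 s.f.; limit is 2.
Rounded to 2 significant figures: 7.1.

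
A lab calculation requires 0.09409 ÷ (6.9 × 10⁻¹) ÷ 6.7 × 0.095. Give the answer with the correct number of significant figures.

0.0019

0.09409 ÷ (6.9 × 10⁻¹) ÷ 6.7 × 0.095 = 0.00193349556565…
Multiplication/division keeps the fewest significant figures: 0.09409 → 4 s.f., 6.9 × 10⁻¹ → 2 s.f., 6.7 → 2 s.f., 0.095 → 2 s.f.; limit is 2.
Rounded to 2 significant figures: 0.0019.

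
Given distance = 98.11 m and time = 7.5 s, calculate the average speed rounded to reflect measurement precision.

13 m/s

average speed = 98.11 m ÷ 7.5 s = 13.0813333333… m/s.
98.11 has 4 significant figures; 7.5 has 2.
Division/multiplication keeps the fewest: 2 significant figures.
Rounded: 13 m/s.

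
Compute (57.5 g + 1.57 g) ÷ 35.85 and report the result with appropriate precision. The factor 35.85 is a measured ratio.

57.5 g + 1.57 g = 59.07 g; the sum is limited to 1 decimal place (3 s.f.).
Carrying full precision, 59.07 ÷ 35.85 = 1.64769874477… g; 35.85 has 4 s.f., so the result keeps min(3, 4) = 3 s.f.
Rounded to 3 significant figures: 1.65 g.

1.65 g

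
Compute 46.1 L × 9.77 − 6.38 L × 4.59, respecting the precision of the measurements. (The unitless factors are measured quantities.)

421 L

46.1 × 9.77 = 450.397 → 4.50 × 10² L (3 s.f., last digit at the 10^0 place).
6.38 × 4.59 = 29.2842 → 29.3 L (3 s.f., last digit at the 10^-1 place).
Difference: 421.1128 L; keep the coarser place, 10^0.
Result: 421 L.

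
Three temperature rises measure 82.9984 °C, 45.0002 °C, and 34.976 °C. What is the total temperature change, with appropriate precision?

162.975 °C

82.9984 °C + 45.0002 °C + 34.976 °C = 162.9746 °C.
Addition/subtraction keeps the fewest decimal places: 82.9984 → 4 decimal places, 45.0002 → 4 decimal places, 34.976 → 3 decimal places; limit is 3.
Rounded to 3 decimal places: 162.975 °C.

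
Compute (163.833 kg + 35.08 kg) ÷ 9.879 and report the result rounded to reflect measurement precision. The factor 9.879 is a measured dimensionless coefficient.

20.13 kg

163.833 kg + 35.08 kg = 198.913 kg; the sum is limited to 2 decimal places (5 s.f.).
Carrying full precision, 198.913 ÷ 9.879 = 20.1349326855… kg; 9.879 has 4 s.f., so the result keeps min(5, 4) = 4 s.f.
Rounded to 4 significant figures: 20.13 kg.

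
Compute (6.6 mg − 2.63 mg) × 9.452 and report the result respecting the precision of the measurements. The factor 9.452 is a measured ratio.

6.6 mg − 2.63 mg = 3.97 mg; the difference is limited to 1 decimal place (2 s.f.).
Carrying full precision, 3.97 × 9.452 = 37.52444 mg; 9.452 has 4 s.f., so the result keeps min(2, 4) = 2 s.f.
Rounded to 2 significant figures: 38 mg.

38 mg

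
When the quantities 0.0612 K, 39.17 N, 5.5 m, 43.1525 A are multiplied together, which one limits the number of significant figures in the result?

0.0612 K → 3 s.f.; 39.17 N → 4 s.f.; 5.5 m → 2 s.f.; 43.1525 A → 6 s.f.
The fewest is 2 significant figures, from 5.5 m.

5.5 m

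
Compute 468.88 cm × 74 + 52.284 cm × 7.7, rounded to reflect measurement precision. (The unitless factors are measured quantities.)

3.5 × 10⁴ cm

468.88 × 74 = 34697.12 → 3.5 × 10⁴ cm (2 s.f., last digit at the 10^3 place).
52.284 × 7.7 = 402.5868 → 4.0 × 10² cm (2 s.f., last digit at the 10^1 place).
Sum: 35099.7068 cm; keep the coarser place, 10^3.
Result: 3.5 × 10⁴ cm.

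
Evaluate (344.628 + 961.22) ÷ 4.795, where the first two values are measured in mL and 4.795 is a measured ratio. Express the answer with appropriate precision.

344.628 mL + 961.22 mL = 1305.848 mL; the sum is limited to 2 decimal places (6 s.f.).
Carrying full precision, 1305.848 ÷ 4.795 = 272.335349322… mL; 4.795 has 4 s.f., so the result keeps min(6, 4) = 4 s.f.
Rounded to 4 significant figures: 272.3 mL.

272.3 mL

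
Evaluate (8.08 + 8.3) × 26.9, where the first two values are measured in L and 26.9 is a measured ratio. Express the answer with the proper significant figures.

8.08 L + 8.3 L = 16.38 L; the sum is limited to 1 decimal place (3 s.f.).
Carrying full precision, 16.38 × 26.9 = 440.622 L; 26.9 has 3 s.f., so the result keeps min(3, 3) = 3 s.f.
Rounded to 3 significant figures: 441 L.

441 L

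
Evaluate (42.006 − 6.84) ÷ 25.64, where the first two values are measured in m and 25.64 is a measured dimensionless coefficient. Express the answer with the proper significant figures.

1.372 m

42.006 m − 6.84 m = 35.166 m; the difference is limited to 2 decimal places (4 s.f.).
Carrying full precision, 35.166 ÷ 25.64 = 1.37152886115… m; 25.64 has 4 s.f., so the result keeps min(4, 4) = 4 s.f.
Rounded to 4 significant figures: 1.372 m.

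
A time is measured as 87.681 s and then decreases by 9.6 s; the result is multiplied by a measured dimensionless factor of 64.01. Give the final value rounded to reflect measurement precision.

5.00 × 10³ s

87.681 s − 9.6 s = 78.081 s; the difference is limited to 1 decimal place (3 s.f.).
Carrying full precision, 78.081 × 64.01 = 4997.96481 s; 64.01 has 4 s.f., so the result keeps min(3, 4) = 3 s.f.
Rounded to 3 significant figures: 5.00 × 10³ s.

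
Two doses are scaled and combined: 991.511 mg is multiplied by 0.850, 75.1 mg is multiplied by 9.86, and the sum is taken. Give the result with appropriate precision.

1583 mg

991.511 × 0.850 = 842.78435 → 843 mg (3 s.f., last digit at the 10^0 place).
75.1 × 9.86 = 740.486 → 7.40 × 10² mg (3 s.f., last digit at the 10^0 place).
Sum: 1583.27035 mg; keep the coarser place, 10^0.
Result: 1583 mg.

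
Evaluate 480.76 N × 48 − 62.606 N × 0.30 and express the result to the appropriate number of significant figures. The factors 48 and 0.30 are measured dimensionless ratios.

480.76 × 48 = 23076.48 → 2.3 × 10^4 N (2 s.f., last digit at the 10^3 place).
62.606 × 0.30 = 18.7818 → 19 N (2 s.f., last digit at the 10^0 place).
Difference: 23057.6982 N; keep the coarser place, 10^3.
Result: 2.3 × 10^4 N.

2.3 × 10^4 N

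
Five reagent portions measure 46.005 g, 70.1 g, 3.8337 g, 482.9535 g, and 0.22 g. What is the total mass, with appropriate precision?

46.005 g + 70.1 g + 3.8337 g + 482.9535 g + 0.22 g = 603.1122 g.
Addition/subtraction keeps the fewest decimal places: 46.005 → 3 decimal places, 70.1 → 1 decimal place, 3.8337 → 4 decimal places, 482.9535 → 4 decimal places, 0.22 → 2 decimal places; limit is 1.
Rounded to 1 decimal place: 603.1 g.

603.1 g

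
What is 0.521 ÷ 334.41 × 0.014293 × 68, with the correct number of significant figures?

0.0015

0.521 ÷ 334.41 × 0.014293 × 68 = 0.00151422626118…
Multiplication/division keeps the fewest significant figures: 0.521 → 3 s.f., 334.41 → 5 s.f., 0.014293 → 5 s.f., 68 → 2 s.f.; limit is 2.
Rounded to 2 significant figures: 0.0015.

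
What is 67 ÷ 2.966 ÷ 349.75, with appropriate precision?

0.065

67 ÷ 2.966 ÷ 349.75 = 0.0645871220027…
Multiplication/division keeps the fewest significant figures: 67 → 2 s.f., 2.966 → 4 s.f., 349.75 → 5 s.f.; limit is 2.
Rounded to 2 significant figures: 0.065.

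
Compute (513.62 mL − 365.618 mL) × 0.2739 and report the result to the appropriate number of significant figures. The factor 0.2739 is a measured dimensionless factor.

513.62 mL − 365.618 mL = 148.002 mL; the difference is limited to 2 decimal places (5 s.f.).
Carrying full precision, 148.002 × 0.2739 = 40.5377478 mL; 0.2739 has 4 s.f., so the result keeps min(5, 4) = 4 s.f.
Rounded to 4 significant figures: 40.54 mL.

40.54 mL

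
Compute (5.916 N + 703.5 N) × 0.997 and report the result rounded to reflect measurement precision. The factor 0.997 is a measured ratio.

707 N

5.916 N + 703.5 N = 709.416 N; the sum is limited to 1 decimal place (4 s.f.).
Carrying full precision, 709.416 × 0.997 = 707.287752 N; 0.997 has 3 s.f., so the result keeps min(4, 3) = 3 s.f.
Rounded to 3 significant figures: 707 N.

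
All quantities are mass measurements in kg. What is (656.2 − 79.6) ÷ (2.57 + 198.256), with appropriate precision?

2.871

656.2 − 79.6 = 576.6, limited to 1 d.p. → 4 s.f.; 2.57 + 198.256 = 200.826, limited to 2 d.p. → 5 s.f.
Carrying full precision, 576.6 ÷ 200.826 = 2.87114218279…; keep min(4, 5) = 4 s.f.
Rounded to 4 significant figures: 2.871.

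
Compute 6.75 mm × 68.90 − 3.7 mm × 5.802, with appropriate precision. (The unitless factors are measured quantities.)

444 mm

6.75 × 68.90 = 465.075 → 465 mm (3 s.f., last digit at the 10^0 place).
3.7 × 5.802 = 21.4674 → 21 mm (2 s.f., last digit at the 10^0 place).
Difference: 443.6076 mm; keep the coarser place, 10^0.
Result: 444 mm.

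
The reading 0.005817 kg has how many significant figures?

4

0.005817: leading zeros are not significant.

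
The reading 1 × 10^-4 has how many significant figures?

1

1 × 10^-4: in scientific notation every digit of the coefficient is significant.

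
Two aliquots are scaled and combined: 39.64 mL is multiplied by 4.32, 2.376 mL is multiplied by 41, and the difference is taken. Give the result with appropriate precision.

39.64 × 4.32 = 171.2448 → 171 mL (3 s.f., last digit at the 10^0 place).
2.376 × 41 = 97.416 → 97 mL (2 s.f., last digit at the 10^0 place).
Difference: 73.8288 mL; keep the coarser place, 10^0.
Result: 74 mL.

74 mL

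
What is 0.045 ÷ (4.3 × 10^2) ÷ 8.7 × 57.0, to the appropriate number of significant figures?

0.045 ÷ (4.3 × 10^2) ÷ 8.7 × 57.0 = 0.000685645549318…
Multiplication/division keeps the fewest significant figures: 0.045 → 2 s.f., 4.3 × 10^2 → 2 s.f., 8.7 → 2 s.f., 57.0 → 3 s.f.; limit is 2.
Rounded to 2 significant figures: 6.9 × 10^-4.

6.9 × 10^-4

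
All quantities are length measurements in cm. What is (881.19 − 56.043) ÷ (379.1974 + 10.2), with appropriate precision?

2.119

881.19 − 56.043 = 825.147, limited to 2 d.p. → 5 s.f.; 379.1974 + 10.2 = 389.3974, limited to 1 d.p. → 4 s.f.
Carrying full precision, 825.147 ÷ 389.3974 = 2.11903572032…; keep min(5, 4) = 4 s.f.
Rounded to 4 significant figures: 2.119.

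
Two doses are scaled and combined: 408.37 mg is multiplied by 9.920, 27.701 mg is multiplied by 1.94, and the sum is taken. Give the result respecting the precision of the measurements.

408.37 × 9.920 = 4051.0304 → 4.051 × 10³ mg (4 s.f., last digit at the 10^0 place).
27.701 × 1.94 = 53.73994 → 53.7 mg (3 s.f., last digit at the 10^-1 place).
Sum: 4104.77034 mg; keep the coarser place, 10^0.
Result: 4105 mg.

4105 mg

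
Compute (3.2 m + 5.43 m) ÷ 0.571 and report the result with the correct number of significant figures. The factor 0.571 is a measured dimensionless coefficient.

15 m

3.2 m + 5.43 m = 8.63 m; the sum is limited to 1 decimal place (2 s.f.).
Carrying full precision, 8.63 ÷ 0.571 = 15.1138353765… m; 0.571 has 3 s.f., so the result keeps min(2, 3) = 2 s.f.
Rounded to 2 significant figures: 15 m.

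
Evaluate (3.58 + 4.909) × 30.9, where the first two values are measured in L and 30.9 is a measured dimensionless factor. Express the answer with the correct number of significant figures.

262 L

3.58 L + 4.909 L = 8.489 L; the sum is limited to 2 decimal places (3 s.f.).
Carrying full precision, 8.489 × 30.9 = 262.3101 L; 30.9 has 3 s.f., so the result keeps min(3, 3) = 3 s.f.
Rounded to 3 significant figures: 262 L.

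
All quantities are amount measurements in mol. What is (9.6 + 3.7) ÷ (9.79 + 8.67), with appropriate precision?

0.720

9.6 + 3.7 = 13.3, limited to 1 d.p. → 3 s.f.; 9.79 + 8.67 = 18.46, limited to 2 d.p. → 4 s.f.
Carrying full precision, 13.3 ÷ 18.46 = 0.720476706392…; keep min(3, 4) = 3 s.f.
Rounded to 3 significant figures: 0.720.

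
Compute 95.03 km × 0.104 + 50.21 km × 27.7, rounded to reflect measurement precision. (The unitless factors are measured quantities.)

1.40 × 10³ km

95.03 × 0.104 = 9.88312 → 9.88 km (3 s.f., last digit at the 10^-2 place).
50.21 × 27.7 = 1390.817 → 1.39 × 10³ km (3 s.f., last digit at the 10^1 place).
Sum: 1400.70012 km; keep the coarser place, 10^1.
Result: 1.40 × 10³ km.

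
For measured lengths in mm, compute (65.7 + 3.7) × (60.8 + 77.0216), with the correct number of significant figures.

9.56 × 10^3 mm²

65.7 + 3.7 = 69.4, limited to 1 d.p. → 3 s.f.; 60.8 + 77.0216 = 137.8216, limited to 1 d.p. → 4 s.f.
Carrying full precision, 69.4 × 137.8216 = 9564.81904; keep min(3, 4) = 3 s.f.
Rounded to 3 significant figures: 9.56 × 10^3 mm².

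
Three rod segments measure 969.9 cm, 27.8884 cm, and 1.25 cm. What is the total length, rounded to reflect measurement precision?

999.0 cm

969.9 cm + 27.8884 cm + 1.25 cm = 999.0384 cm.
Addition/subtraction keeps the fewest decimal places: 969.9 → 1 decimal place, 27.8884 → 4 decimal places, 1.25 → 2 decimal places; limit is 1.
Rounded to 1 decimal place: 999.0 cm.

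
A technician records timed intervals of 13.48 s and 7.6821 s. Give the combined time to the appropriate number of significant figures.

13.48 s + 7.6821 s = 21.1621 s.
Addition/subtraction keeps the fewest decimal places: 13.48 → 2 decimal places, 7.6821 → 4 decimal places; limit is 2.
Rounded to 2 decimal places: 21.16 s.

21.16 s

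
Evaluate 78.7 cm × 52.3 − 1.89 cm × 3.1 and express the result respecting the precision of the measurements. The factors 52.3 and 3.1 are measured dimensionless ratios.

4.11 × 10^3 cm

78.7 × 52.3 = 4116.01 → 4.12 × 10^3 cm (3 s.f., last digit at the 10^1 place).
1.89 × 3.1 = 5.859 → 5.9 cm (2 s.f., last digit at the 10^-1 place).
Difference: 4110.151 cm; keep the coarser place, 10^1.
Result: 4.11 × 10^3 cm.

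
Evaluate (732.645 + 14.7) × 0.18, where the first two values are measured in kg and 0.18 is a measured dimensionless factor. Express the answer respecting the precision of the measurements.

732.645 kg + 14.7 kg = 747.345 kg; the sum is limited to 1 decimal place (4 s.f.).
Carrying full precision, 747.345 × 0.18 = 134.5221 kg; 0.18 has 2 s.f., so the result keeps min(4, 2) = 2 s.f.
Rounded to 2 significant figures: 1.3 × 10^2 kg.

1.3 × 10^2 kg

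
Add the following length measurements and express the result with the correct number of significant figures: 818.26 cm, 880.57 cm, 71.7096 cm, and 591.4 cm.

2361.9 cm

818.26 cm + 880.57 cm + 71.7096 cm + 591.4 cm = 2361.9396 cm.
Addition/subtraction keeps the fewest decimal places: 818.26 → 2 decimal places, 880.57 → 2 decimal places, 71.7096 → 4 decimal places, 591.4 → 1 decimal place; limit is 1.
Rounded to 1 decimal place: 2361.9 cm.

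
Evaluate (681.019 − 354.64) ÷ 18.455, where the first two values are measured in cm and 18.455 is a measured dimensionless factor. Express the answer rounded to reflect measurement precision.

17.685 cm

681.019 cm − 354.64 cm = 326.379 cm; the difference is limited to 2 decimal places (5 s.f.).
Carrying full precision, 326.379 ÷ 18.455 = 17.6851259821… cm; 18.455 has 5 s.f., so the result keeps min(5, 5) = 5 s.f.
Rounded to 5 significant figures: 17.685 cm.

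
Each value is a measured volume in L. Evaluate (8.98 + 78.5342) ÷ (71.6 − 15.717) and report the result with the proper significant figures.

1.57

8.98 + 78.5342 = 87.5142, limited to 2 d.p. → 4 s.f.; 71.6 − 15.717 = 55.883, limited to 1 d.p. → 3 s.f.
Carrying full precision, 87.5142 ÷ 55.883 = 1.56602544602…; keep min(4, 3) = 3 s.f.
Rounded to 3 significant figures: 1.57.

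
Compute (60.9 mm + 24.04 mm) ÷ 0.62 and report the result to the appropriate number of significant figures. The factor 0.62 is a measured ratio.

60.9 mm + 24.04 mm = 84.94 mm; the sum is limited to 1 decimal place (3 s.f.).
Carrying full precision, 84.94 ÷ 0.62 = 137 mm; 0.62 has 2 s.f., so the result keeps min(3, 2) = 2 s.f.
Rounded to 2 significant figures: 1.4 × 10^2 mm.

1.4 × 10^2 mm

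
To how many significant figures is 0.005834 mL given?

0.005834: leading zeros are not significant.

4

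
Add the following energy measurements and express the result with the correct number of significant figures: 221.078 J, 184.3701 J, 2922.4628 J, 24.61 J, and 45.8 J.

3.3983 × 10³ J

221.078 J + 184.3701 J + 2922.4628 J + 24.61 J + 45.8 J = 3398.3209 J.
Addition/subtraction keeps the fewest decimal places: 221.078 → 3 decimal places, 184.3701 → 4 decimal places, 2922.4628 → 4 decimal places, 24.61 → 2 decimal places, 45.8 → 1 decimal place; limit is 1.
Rounded to 1 decimal place: 3.3983 × 10³ J.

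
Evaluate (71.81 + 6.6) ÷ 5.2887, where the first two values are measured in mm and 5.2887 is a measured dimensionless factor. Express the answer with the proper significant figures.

71.81 mm + 6.6 mm = 78.41 mm; the sum is limited to 1 decimal place (3 s.f.).
Carrying full precision, 78.41 ÷ 5.2887 = 14.8259496663… mm; 5.2887 has 5 s.f., so the result keeps min(3, 5) = 3 s.f.
Rounded to 3 significant figures: 14.8 mm.

14.8 mm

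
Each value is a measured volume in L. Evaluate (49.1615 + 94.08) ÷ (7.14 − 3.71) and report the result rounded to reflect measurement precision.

41.8

49.1615 + 94.08 = 143.2415, limited to 2 d.p. → 5 s.f.; 7.14 − 3.71 = 3.43, limited to 2 d.p. → 3 s.f.
Carrying full precision, 143.2415 ÷ 3.43 = 41.7613702624…; keep min(5, 3) = 3 s.f.
Rounded to 3 significant figures: 41.8.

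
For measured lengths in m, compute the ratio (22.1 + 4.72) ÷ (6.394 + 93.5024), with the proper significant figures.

0.268

22.1 + 4.72 = 26.82, limited to 1 d.p. → 3 s.f.; 6.394 + 93.5024 = 99.8964, limited to 3 d.p. → 5 s.f.
Carrying full precision, 26.82 ÷ 99.8964 = 0.268478143357…; keep min(3, 5) = 3 s.f.
Rounded to 3 significant figures: 0.268.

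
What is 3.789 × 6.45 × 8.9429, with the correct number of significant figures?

3.789 × 6.45 × 8.9429 = 218.555980245
Multiplication/division keeps the fewest significant figures: 3.789 → 4 s.f., 6.45 → 3 s.f., 8.9429 → 5 s.f.; limit is 3.
Rounded to 3 significant figures: 219.

219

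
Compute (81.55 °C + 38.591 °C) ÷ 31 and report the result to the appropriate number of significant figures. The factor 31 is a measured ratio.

81.55 °C + 38.591 °C = 120.141 °C; the sum is limited to 2 decimal places (5 s.f.).
Carrying full precision, 120.141 ÷ 31 = 3.87551612903… °C; 31 has 2 s.f., so the result keeps min(5, 2) = 2 s.f.
Rounded to 2 significant figures: 3.9 °C.

3.9 °C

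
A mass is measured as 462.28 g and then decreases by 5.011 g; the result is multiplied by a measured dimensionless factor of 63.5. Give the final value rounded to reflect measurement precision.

2.90 × 10⁴ g

462.28 g − 5.011 g = 457.269 g; the difference is limited to 2 decimal places (5 s.f.).
Carrying full precision, 457.269 × 63.5 = 29036.5815 g; 63.5 has 3 s.f., so the result keeps min(5, 3) = 3 s.f.
Rounded to 3 significant figures: 2.90 × 10⁴ g.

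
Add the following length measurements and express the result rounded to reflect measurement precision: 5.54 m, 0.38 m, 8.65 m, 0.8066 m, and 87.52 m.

5.54 m + 0.38 m + 8.65 m + 0.8066 m + 87.52 m = 102.8966 m.
Addition/subtraction keeps the fewest decimal places: 5.54 → 2 decimal places, 0.38 → 2 decimal places, 8.65 → 2 decimal places, 0.8066 → 4 decimal places, 87.52 → 2 decimal places; limit is 2.
Rounded to 2 decimal places: 102.90 m.

102.90 m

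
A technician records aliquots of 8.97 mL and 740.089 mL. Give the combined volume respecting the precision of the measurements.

749.06 mL

8.97 mL + 740.089 mL = 749.059 mL.
Addition/subtraction keeps the fewest decimal places: 8.97 → 2 decimal places, 740.089 → 3 decimal places; limit is 2.
Rounded to 2 decimal places: 749.06 mL.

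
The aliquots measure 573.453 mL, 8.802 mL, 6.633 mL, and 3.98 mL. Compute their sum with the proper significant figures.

573.453 mL + 8.802 mL + 6.633 mL + 3.98 mL = 592.868 mL.
Addition/subtraction keeps the fewest decimal places: 573.453 → 3 decimal places, 8.802 → 3 decimal places, 6.633 → 3 decimal places, 3.98 → 2 decimal places; limit is 2.
Rounded to 2 decimal places: 592.87 mL.

592.87 mL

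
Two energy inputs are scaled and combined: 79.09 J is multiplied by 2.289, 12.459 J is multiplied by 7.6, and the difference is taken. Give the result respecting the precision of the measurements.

79.09 × 2.289 = 181.03701 → 181.0 J (4 s.f., last digit at the 10^-1 place).
12.459 × 7.6 = 94.6884 → 95 J (2 s.f., last digit at the 10^0 place).
Difference: 86.34861 J; keep the coarser place, 10^0.
Result: 86 J.

86 J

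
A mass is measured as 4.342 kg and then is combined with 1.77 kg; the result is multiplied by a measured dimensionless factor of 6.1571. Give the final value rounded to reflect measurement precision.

4.342 kg + 1.77 kg = 6.112 kg; the sum is limited to 2 decimal places (3 s.f.).
Carrying full precision, 6.112 × 6.1571 = 37.6321952 kg; 6.1571 has 5 s.f., so the result keeps min(3, 5) = 3 s.f.
Rounded to 3 significant figures: 37.6 kg.

37.6 kg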